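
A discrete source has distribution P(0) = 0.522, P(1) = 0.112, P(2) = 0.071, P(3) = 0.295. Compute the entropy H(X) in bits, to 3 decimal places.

1.634 bits

H = −Σ pᵢ log₂ pᵢ.
−0.522·log₂(0.522) = 0.4896
−0.112·log₂(0.112) = 0.3537
−0.071·log₂(0.071) = 0.2709
−0.295·log₂(0.295) = 0.5196
Sum ≈ 1.6338 → 1.634 bits.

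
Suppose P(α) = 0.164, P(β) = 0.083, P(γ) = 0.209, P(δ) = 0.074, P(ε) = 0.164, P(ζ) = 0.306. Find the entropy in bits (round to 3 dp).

2.426 bits

H = −Σ pᵢ log₂ pᵢ.
−0.164·log₂(0.164) = 0.4278
−0.083·log₂(0.083) = 0.2980
−0.209·log₂(0.209) = 0.4720
−0.074·log₂(0.074) = 0.2780
−0.164·log₂(0.164) = 0.4278
−0.306·log₂(0.306) = 0.5228
Sum ≈ 2.4263 → 2.426 bits.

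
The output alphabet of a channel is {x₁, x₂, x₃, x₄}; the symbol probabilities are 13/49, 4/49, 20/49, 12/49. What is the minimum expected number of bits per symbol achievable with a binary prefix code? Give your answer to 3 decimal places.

1.918 bits/symbol

Repeatedly combine the two least-probable nodes; the expected code length is the sum of the merged weights.
merge 4/49 + 12/49 → 16/49
merge 13/49 + 16/49 → 29/49
merge 20/49 + 29/49 → 1
L = 16/49 + 29/49 + 1 = 94/49 ≈ 1.918 bits/symbol.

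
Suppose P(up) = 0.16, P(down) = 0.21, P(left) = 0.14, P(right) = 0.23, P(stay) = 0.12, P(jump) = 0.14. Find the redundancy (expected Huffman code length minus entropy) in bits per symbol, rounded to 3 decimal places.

Entropy H = −Σ p log₂ p ≈ 2.5448 bits.
Huffman merges: 3/25+7/50→13/50; 7/50+4/25→3/10; 21/100+23/100→11/25; 13/50+3/10→14/25; 11/25+14/25→1. L = 64/25 ≈ 2.5600.
L − H = 2.5600 − 2.5448 = 0.015 bits.

0.015 bits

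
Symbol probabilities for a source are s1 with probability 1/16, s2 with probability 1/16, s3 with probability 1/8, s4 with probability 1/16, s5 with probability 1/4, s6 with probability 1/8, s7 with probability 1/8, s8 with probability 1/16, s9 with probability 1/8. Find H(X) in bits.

3 bits

Each probability is a power of 1/2, so log₂(1/p) is an integer.
H = Σ p·log₂(1/p) = 1/16·4 + 1/16·4 + 1/8·3 + 1/16·4 + 1/4·2 + 1/8·3 + 1/8·3 + 1/16·4 + 1/8·3 = 3 bits.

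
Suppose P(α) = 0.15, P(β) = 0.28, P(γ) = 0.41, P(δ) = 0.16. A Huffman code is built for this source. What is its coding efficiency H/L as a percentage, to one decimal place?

98.7%

Entropy H = −Σ p log₂ p ≈ 1.8752 bits.
Huffman merges: 3/20+4/25→31/100; 7/25+31/100→59/100; 41/100+59/100→1. L = 19/10 ≈ 1.9000.
Efficiency = H/L = 1.8752/1.9000 = 98.7%.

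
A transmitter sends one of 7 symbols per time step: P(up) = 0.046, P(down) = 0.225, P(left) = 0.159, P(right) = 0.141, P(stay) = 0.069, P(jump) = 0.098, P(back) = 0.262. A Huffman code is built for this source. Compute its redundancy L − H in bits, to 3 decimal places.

Entropy H = −Σ p log₂ p ≈ 2.6097 bits.
Huffman merges: 23/500+69/1000→23/200; 49/500+23/200→213/1000; 141/1000+159/1000→3/10; 213/1000+9/40→219/500; 131/500+3/10→281/500; 219/500+281/500→1. L = 657/250 ≈ 2.6280.
L − H = 2.6280 − 2.6097 = 0.018 bits.

0.018 bits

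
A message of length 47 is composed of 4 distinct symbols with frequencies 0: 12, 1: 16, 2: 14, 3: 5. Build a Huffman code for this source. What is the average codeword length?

Probabilities are the counts divided by 47.
Repeatedly combine the two least-probable nodes; the expected code length is the sum of the merged weights.
merge 5/47 + 12/47 → 17/47
merge 14/47 + 16/47 → 30/47
merge 17/47 + 30/47 → 1
L = 17/47 + 30/47 + 1 = 2 bits/symbol.

2 bits/symbol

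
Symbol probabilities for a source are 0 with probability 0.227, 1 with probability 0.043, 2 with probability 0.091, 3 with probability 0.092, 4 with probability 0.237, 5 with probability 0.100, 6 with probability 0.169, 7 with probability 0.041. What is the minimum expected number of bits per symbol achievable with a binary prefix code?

2.795 bits/symbol

Repeatedly combine the two least-probable nodes; the expected code length is the sum of the merged weights.
merge 41/1000 + 43/1000 → 21/250
merge 21/250 + 91/1000 → 7/40
merge 23/250 + 1/10 → 24/125
merge 169/1000 + 7/40 → 43/125
merge 24/125 + 227/1000 → 419/1000
merge 237/1000 + 43/125 → 581/1000
merge 419/1000 + 581/1000 → 1
L = 21/250 + 7/40 + 24/125 + 43/125 + 419/1000 + 581/1000 + 1 = 559/200 = 2.795 bits/symbol.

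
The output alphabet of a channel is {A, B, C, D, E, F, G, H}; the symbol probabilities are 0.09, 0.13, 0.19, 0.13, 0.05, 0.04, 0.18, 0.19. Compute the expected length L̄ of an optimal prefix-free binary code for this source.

Repeatedly combine the two least-probable nodes; the expected code length is the sum of the merged weights.
merge 1/25 + 1/20 → 9/100
merge 9/100 + 9/100 → 9/50
merge 13/100 + 13/100 → 13/50
merge 9/50 + 9/50 → 9/25
merge 19/100 + 19/100 → 19/50
merge 13/50 + 9/25 → 31/50
merge 19/50 + 31/50 → 1
L = 9/100 + 9/50 + 13/50 + 9/25 + 19/50 + 31/50 + 1 = 289/100 = 2.89 bits/symbol.

2.89 bits/symbol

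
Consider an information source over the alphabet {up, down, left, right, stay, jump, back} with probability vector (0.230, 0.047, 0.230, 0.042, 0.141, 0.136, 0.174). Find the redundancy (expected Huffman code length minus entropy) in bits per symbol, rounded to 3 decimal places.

Entropy H = −Σ p log₂ p ≈ 2.6037 bits.
Huffman merges: 21/500+47/1000→89/1000; 89/1000+17/125→9/40; 141/1000+87/500→63/200; 9/40+23/100→91/200; 23/100+63/200→109/200; 91/200+109/200→1. L = 2629/1000 ≈ 2.6290.
L − H = 2.6290 − 2.6037 = 0.025 bits.

0.025 bits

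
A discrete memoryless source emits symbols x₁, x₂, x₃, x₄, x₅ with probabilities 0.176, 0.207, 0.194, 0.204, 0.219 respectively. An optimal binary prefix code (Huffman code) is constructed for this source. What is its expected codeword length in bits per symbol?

Repeatedly combine the two least-probable nodes; the expected code length is the sum of the merged weights.
merge 22/125 + 97/500 → 37/100
merge 51/250 + 207/1000 → 411/1000
merge 219/1000 + 37/100 → 589/1000
merge 411/1000 + 589/1000 → 1
L = 37/100 + 411/1000 + 589/1000 + 1 = 237/100 = 2.37 bits/symbol.

2.37 bits/symbol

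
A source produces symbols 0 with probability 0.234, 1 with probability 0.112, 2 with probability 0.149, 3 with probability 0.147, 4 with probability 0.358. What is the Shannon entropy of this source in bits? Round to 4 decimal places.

2.1905 bits

H = −Σ pᵢ log₂ pᵢ.
−0.234·log₂(0.234) = 0.4903
−0.112·log₂(0.112) = 0.3537
−0.149·log₂(0.149) = 0.4092
−0.147·log₂(0.147) = 0.4066
−0.358·log₂(0.358) = 0.5305
Sum ≈ 2.1905 → 2.1905 bits.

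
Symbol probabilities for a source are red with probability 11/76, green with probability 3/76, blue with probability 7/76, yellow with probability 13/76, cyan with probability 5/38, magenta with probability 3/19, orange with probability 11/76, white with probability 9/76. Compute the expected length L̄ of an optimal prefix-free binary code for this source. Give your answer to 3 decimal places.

2.961 bits/symbol

Repeatedly combine the two least-probable nodes; the expected code length is the sum of the merged weights.
merge 3/76 + 7/76 → 5/38
merge 9/76 + 5/38 → 1/4
merge 5/38 + 11/76 → 21/76
merge 11/76 + 3/19 → 23/76
merge 13/76 + 1/4 → 8/19
merge 21/76 + 23/76 → 11/19
merge 8/19 + 11/19 → 1
L = 5/38 + 1/4 + 21/76 + 23/76 + 8/19 + 11/19 + 1 = 225/76 ≈ 2.961 bits/symbol.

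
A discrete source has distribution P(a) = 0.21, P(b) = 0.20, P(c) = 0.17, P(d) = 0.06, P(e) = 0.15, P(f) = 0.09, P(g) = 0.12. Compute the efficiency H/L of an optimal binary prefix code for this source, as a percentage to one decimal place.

98.7%

Entropy H = −Σ p log₂ p ≈ 2.7056 bits.
Huffman merges: 3/50+9/100→3/20; 3/25+3/20→27/100; 3/20+17/100→8/25; 1/5+21/100→41/100; 27/100+8/25→59/100; 41/100+59/100→1. L = 137/50 ≈ 2.7400.
Efficiency = H/L = 2.7056/2.7400 = 98.7%.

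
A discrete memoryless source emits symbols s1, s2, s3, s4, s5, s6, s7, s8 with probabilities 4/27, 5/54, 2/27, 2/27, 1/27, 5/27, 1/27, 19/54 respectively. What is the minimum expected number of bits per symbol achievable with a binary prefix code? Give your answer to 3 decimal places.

2.685 bits/symbol

Repeatedly combine the two least-probable nodes; the expected code length is the sum of the merged weights.
merge 1/27 + 1/27 → 2/27
merge 2/27 + 2/27 → 4/27
merge 2/27 + 5/54 → 1/6
merge 4/27 + 4/27 → 8/27
merge 1/6 + 5/27 → 19/54
merge 8/27 + 19/54 → 35/54
merge 19/54 + 35/54 → 1
L = 2/27 + 4/27 + 1/6 + 8/27 + 19/54 + 35/54 + 1 = 145/54 ≈ 2.685 bits/symbol.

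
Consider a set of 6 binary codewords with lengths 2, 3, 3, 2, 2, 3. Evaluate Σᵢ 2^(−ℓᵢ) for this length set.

With common denominator 2^3 = 8: Σ 2^(−ℓᵢ) = 2/8 + 1/8 + 1/8 + 2/8 + 2/8 + 1/8 = 9/8 = 1.125.

1.125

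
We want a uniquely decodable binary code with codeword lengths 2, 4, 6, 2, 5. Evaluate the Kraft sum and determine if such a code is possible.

0.609375; yes

With common denominator 2^6 = 64: Σ 2^(−ℓᵢ) = 16/64 + 4/64 + 1/64 + 16/64 + 2/64 = 39/64 = 0.609375.
Kraft's inequality requires Σ ≤ 1; here Σ = 0.609375 ≤ 1, so such a prefix code exists.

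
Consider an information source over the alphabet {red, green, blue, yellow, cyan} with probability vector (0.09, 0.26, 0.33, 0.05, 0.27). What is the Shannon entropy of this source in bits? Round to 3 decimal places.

2.072 bits

H = −Σ pᵢ log₂ pᵢ.
−0.09·log₂(0.09) = 0.3127
−0.26·log₂(0.26) = 0.5053
−0.33·log₂(0.33) = 0.5278
−0.05·log₂(0.05) = 0.2161
−0.27·log₂(0.27) = 0.5100
Sum ≈ 2.0719 → 2.072 bits.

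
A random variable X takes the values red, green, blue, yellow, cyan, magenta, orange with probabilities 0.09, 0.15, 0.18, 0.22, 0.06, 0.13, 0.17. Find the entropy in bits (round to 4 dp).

2.7098 bits

H = −Σ pᵢ log₂ pᵢ.
−0.09·log₂(0.09) = 0.3127
−0.15·log₂(0.15) = 0.4105
−0.18·log₂(0.18) = 0.4453
−0.22·log₂(0.22) = 0.4806
−0.06·log₂(0.06) = 0.2435
−0.13·log₂(0.13) = 0.3826
−0.17·log₂(0.17) = 0.4346
Sum ≈ 2.7098 → 2.7098 bits.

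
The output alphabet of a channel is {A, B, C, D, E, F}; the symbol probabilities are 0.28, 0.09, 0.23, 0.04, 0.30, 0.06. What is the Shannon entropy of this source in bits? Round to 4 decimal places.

H = −Σ pᵢ log₂ pᵢ.
−0.28·log₂(0.28) = 0.5142
−0.09·log₂(0.09) = 0.3127
−0.23·log₂(0.23) = 0.4877
−0.04·log₂(0.04) = 0.1858
−0.30·log₂(0.30) = 0.5211
−0.06·log₂(0.06) = 0.2435
Sum ≈ 2.2649 → 2.2649 bits.

2.2649 bits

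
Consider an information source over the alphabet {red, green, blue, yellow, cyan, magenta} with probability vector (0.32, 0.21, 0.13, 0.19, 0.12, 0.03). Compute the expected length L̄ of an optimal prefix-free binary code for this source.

2.43 bits/symbol

Repeatedly combine the two least-probable nodes; the expected code length is the sum of the merged weights.
merge 3/100 + 3/25 → 3/20
merge 13/100 + 3/20 → 7/25
merge 19/100 + 21/100 → 2/5
merge 7/25 + 8/25 → 3/5
merge 2/5 + 3/5 → 1
L = 3/20 + 7/25 + 2/5 + 3/5 + 1 = 243/100 = 2.43 bits/symbol.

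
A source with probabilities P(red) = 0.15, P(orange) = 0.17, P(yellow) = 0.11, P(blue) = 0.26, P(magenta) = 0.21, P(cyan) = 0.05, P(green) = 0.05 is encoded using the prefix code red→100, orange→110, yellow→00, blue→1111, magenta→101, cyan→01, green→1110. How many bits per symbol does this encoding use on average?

L̄ = Σ pᵢ·ℓᵢ = 0.15·3 + 0.17·3 + 0.11·2 + 0.26·4 + 0.21·3 + 0.05·2 + 0.05·4 = 3.15 bits/symbol.

3.15 bits/symbol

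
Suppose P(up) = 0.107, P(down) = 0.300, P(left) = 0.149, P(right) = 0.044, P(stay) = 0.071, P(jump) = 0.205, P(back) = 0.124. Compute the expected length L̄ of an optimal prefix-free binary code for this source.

Repeatedly combine the two least-probable nodes; the expected code length is the sum of the merged weights.
merge 11/250 + 71/1000 → 23/200
merge 107/1000 + 23/200 → 111/500
merge 31/250 + 149/1000 → 273/1000
merge 41/200 + 111/500 → 427/1000
merge 273/1000 + 3/10 → 573/1000
merge 427/1000 + 573/1000 → 1
L = 23/200 + 111/500 + 273/1000 + 427/1000 + 573/1000 + 1 = 261/100 = 2.61 bits/symbol.

2.61 bits/symbol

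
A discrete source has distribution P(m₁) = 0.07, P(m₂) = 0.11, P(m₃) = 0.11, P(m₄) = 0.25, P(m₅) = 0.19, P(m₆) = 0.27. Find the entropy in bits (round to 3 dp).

H = −Σ pᵢ log₂ pᵢ.
−0.07·log₂(0.07) = 0.2686
−0.11·log₂(0.11) = 0.3503
−0.11·log₂(0.11) = 0.3503
−0.25·log₂(0.25) = 0.5000
−0.19·log₂(0.19) = 0.4552
−0.27·log₂(0.27) = 0.5100
Sum ≈ 2.4344 → 2.434 bits.

2.434 bits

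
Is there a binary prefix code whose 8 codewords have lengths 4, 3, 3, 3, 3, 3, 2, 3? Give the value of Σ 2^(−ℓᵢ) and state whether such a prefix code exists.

1.0625; no

With common denominator 2^4 = 16: Σ 2^(−ℓᵢ) = 1/16 + 2/16 + 2/16 + 2/16 + 2/16 + 2/16 + 4/16 + 2/16 = 17/16 = 1.0625.
Kraft's inequality requires Σ ≤ 1; here Σ = 1.0625 > 1, so no such prefix code exists.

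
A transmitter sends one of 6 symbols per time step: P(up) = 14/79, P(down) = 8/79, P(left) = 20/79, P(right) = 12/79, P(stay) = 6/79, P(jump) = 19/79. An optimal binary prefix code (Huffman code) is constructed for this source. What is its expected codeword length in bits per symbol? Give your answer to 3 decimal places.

2.506 bits/symbol

Repeatedly combine the two least-probable nodes; the expected code length is the sum of the merged weights.
merge 6/79 + 8/79 → 14/79
merge 12/79 + 14/79 → 26/79
merge 14/79 + 19/79 → 33/79
merge 20/79 + 26/79 → 46/79
merge 33/79 + 46/79 → 1
L = 14/79 + 26/79 + 33/79 + 46/79 + 1 = 198/79 ≈ 2.506 bits/symbol.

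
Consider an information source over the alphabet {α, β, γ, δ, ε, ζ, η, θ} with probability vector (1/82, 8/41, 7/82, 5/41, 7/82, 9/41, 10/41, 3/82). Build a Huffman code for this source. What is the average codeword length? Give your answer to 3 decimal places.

Repeatedly combine the two least-probable nodes; the expected code length is the sum of the merged weights.
merge 1/82 + 3/82 → 2/41
merge 2/41 + 7/82 → 11/82
merge 7/82 + 5/41 → 17/82
merge 11/82 + 8/41 → 27/82
merge 17/82 + 9/41 → 35/82
merge 10/41 + 27/82 → 47/82
merge 35/82 + 47/82 → 1
L = 2/41 + 11/82 + 17/82 + 27/82 + 35/82 + 47/82 + 1 = 223/82 ≈ 2.720 bits/symbol.

2.720 bits/symbol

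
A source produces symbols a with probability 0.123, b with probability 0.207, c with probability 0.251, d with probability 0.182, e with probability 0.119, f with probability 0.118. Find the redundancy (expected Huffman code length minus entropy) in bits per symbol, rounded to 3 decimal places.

0.023 bits

Entropy H = −Σ p log₂ p ≈ 2.5194 bits.
Huffman merges: 59/500+119/1000→237/1000; 123/1000+91/500→61/200; 207/1000+237/1000→111/250; 251/1000+61/200→139/250; 111/250+139/250→1. L = 1271/500 ≈ 2.5420.
L − H = 2.5420 − 2.5194 = 0.023 bits.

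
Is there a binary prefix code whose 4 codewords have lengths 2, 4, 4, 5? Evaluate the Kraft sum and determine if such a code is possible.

0.40625; yes

With common denominator 2^5 = 32: Σ 2^(−ℓᵢ) = 8/32 + 2/32 + 2/32 + 1/32 = 13/32 = 0.40625.
Kraft's inequality requires Σ ≤ 1; here Σ = 0.40625 ≤ 1, so such a prefix code exists.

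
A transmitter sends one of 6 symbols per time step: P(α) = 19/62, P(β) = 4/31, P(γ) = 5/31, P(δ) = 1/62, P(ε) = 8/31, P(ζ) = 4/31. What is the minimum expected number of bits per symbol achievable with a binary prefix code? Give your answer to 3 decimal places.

Repeatedly combine the two least-probable nodes; the expected code length is the sum of the merged weights.
merge 1/62 + 4/31 → 9/62
merge 4/31 + 9/62 → 17/62
merge 5/31 + 8/31 → 13/31
merge 17/62 + 19/62 → 18/31
merge 13/31 + 18/31 → 1
L = 9/62 + 17/62 + 13/31 + 18/31 + 1 = 75/31 ≈ 2.419 bits/symbol.

2.419 bits/symbol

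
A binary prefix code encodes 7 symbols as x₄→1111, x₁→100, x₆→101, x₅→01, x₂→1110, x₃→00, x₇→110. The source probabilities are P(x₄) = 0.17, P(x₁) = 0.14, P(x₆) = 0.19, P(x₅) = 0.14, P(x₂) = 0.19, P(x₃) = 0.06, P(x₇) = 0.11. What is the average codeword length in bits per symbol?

3.16 bits/symbol

L̄ = Σ pᵢ·ℓᵢ = 0.17·4 + 0.14·3 + 0.19·3 + 0.14·2 + 0.19·4 + 0.06·2 + 0.11·3 = 3.16 bits/symbol.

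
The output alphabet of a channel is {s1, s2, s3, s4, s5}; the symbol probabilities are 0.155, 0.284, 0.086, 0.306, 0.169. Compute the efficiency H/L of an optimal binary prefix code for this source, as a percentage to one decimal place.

Entropy H = −Σ p log₂ p ≈ 2.1933 bits.
Huffman merges: 43/500+31/200→241/1000; 169/1000+241/1000→41/100; 71/250+153/500→59/100; 41/100+59/100→1. L = 2241/1000 ≈ 2.2410.
Efficiency = H/L = 2.1933/2.2410 = 97.9%.

97.9%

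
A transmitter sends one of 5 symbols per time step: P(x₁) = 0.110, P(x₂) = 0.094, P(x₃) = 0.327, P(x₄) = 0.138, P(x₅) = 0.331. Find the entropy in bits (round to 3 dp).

2.121 bits

H = −Σ pᵢ log₂ pᵢ.
−0.110·log₂(0.110) = 0.3503
−0.094·log₂(0.094) = 0.3207
−0.327·log₂(0.327) = 0.5273
−0.138·log₂(0.138) = 0.3943
−0.331·log₂(0.331) = 0.5280
Sum ≈ 2.1206 → 2.121 bits.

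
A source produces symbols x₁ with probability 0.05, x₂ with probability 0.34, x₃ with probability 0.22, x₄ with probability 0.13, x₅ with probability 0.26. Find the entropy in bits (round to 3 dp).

2.114 bits

H = −Σ pᵢ log₂ pᵢ.
−0.05·log₂(0.05) = 0.2161
−0.34·log₂(0.34) = 0.5292
−0.22·log₂(0.22) = 0.4806
−0.13·log₂(0.13) = 0.3826
−0.26·log₂(0.26) = 0.5053
Sum ≈ 2.1138 → 2.114 bits.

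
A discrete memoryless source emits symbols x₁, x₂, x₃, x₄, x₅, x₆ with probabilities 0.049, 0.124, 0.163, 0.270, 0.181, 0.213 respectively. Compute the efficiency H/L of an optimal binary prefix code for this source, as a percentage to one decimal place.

Entropy H = −Σ p log₂ p ≈ 2.4448 bits.
Huffman merges: 49/1000+31/250→173/1000; 163/1000+173/1000→42/125; 181/1000+213/1000→197/500; 27/100+42/125→303/500; 197/500+303/500→1. L = 2509/1000 ≈ 2.5090.
Efficiency = H/L = 2.4448/2.5090 = 97.4%.

97.4%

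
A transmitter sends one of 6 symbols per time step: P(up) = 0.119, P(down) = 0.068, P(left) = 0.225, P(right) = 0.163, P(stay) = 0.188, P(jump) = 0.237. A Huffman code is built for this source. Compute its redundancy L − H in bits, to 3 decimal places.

Entropy H = −Σ p log₂ p ≈ 2.4855 bits.
Huffman merges: 17/250+119/1000→187/1000; 163/1000+187/1000→7/20; 47/250+9/40→413/1000; 237/1000+7/20→587/1000; 413/1000+587/1000→1. L = 2537/1000 ≈ 2.5370.
L − H = 2.5370 − 2.4855 = 0.051 bits.

0.051 bits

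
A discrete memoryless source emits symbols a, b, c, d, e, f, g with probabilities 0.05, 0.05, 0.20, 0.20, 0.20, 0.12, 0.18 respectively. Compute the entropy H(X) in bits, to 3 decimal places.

2.638 bits

H = −Σ pᵢ log₂ pᵢ.
−0.05·log₂(0.05) = 0.2161
−0.05·log₂(0.05) = 0.2161
−0.20·log₂(0.20) = 0.4644
−0.20·log₂(0.20) = 0.4644
−0.20·log₂(0.20) = 0.4644
−0.12·log₂(0.12) = 0.3671
−0.18·log₂(0.18) = 0.4453
Sum ≈ 2.6377 → 2.638 bits.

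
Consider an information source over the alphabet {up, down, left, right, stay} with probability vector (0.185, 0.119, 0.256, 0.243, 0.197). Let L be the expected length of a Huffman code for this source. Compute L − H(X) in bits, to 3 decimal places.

Entropy H = −Σ p log₂ p ≈ 2.2767 bits.
Huffman merges: 119/1000+37/200→38/125; 197/1000+243/1000→11/25; 32/125+38/125→14/25; 11/25+14/25→1. L = 288/125 ≈ 2.3040.
L − H = 2.3040 − 2.2767 = 0.027 bits.

0.027 bits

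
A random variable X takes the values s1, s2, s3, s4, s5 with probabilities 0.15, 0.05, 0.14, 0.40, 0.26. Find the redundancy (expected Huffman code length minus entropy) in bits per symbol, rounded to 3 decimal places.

0.072 bits

Entropy H = −Σ p log₂ p ≈ 2.0578 bits.
Huffman merges: 1/20+7/50→19/100; 3/20+19/100→17/50; 13/50+17/50→3/5; 2/5+3/5→1. L = 213/100 ≈ 2.1300.
L − H = 2.1300 − 2.0578 = 0.072 bits.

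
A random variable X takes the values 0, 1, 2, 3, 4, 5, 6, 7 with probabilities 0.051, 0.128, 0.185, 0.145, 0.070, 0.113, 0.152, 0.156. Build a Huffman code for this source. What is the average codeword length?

Repeatedly combine the two least-probable nodes; the expected code length is the sum of the merged weights.
merge 51/1000 + 7/100 → 121/1000
merge 113/1000 + 121/1000 → 117/500
merge 16/125 + 29/200 → 273/1000
merge 19/125 + 39/250 → 77/250
merge 37/200 + 117/500 → 419/1000
merge 273/1000 + 77/250 → 581/1000
merge 419/1000 + 581/1000 → 1
L = 121/1000 + 117/500 + 273/1000 + 77/250 + 419/1000 + 581/1000 + 1 = 367/125 = 2.936 bits/symbol.

2.936 bits/symbol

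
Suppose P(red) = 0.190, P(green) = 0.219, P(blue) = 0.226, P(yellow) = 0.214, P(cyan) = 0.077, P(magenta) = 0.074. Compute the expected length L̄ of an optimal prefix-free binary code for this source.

2.492 bits/symbol

Repeatedly combine the two least-probable nodes; the expected code length is the sum of the merged weights.
merge 37/500 + 77/1000 → 151/1000
merge 151/1000 + 19/100 → 341/1000
merge 107/500 + 219/1000 → 433/1000
merge 113/500 + 341/1000 → 567/1000
merge 433/1000 + 567/1000 → 1
L = 151/1000 + 341/1000 + 433/1000 + 567/1000 + 1 = 623/250 = 2.492 bits/symbol.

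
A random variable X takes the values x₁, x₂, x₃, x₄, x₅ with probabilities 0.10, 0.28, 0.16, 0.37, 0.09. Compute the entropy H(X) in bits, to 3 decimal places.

H = −Σ pᵢ log₂ pᵢ.
−0.10·log₂(0.10) = 0.3322
−0.28·log₂(0.28) = 0.5142
−0.16·log₂(0.16) = 0.4230
−0.37·log₂(0.37) = 0.5307
−0.09·log₂(0.09) = 0.3127
Sum ≈ 2.1128 → 2.113 bits.

2.113 bits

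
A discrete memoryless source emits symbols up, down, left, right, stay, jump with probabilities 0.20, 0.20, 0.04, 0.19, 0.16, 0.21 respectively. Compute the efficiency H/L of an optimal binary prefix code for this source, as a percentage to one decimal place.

Entropy H = −Σ p log₂ p ≈ 2.4656 bits.
Huffman merges: 1/25+4/25→1/5; 19/100+1/5→39/100; 1/5+1/5→2/5; 21/100+39/100→3/5; 2/5+3/5→1. L = 259/100 ≈ 2.5900.
Efficiency = H/L = 2.4656/2.5900 = 95.2%.

95.2%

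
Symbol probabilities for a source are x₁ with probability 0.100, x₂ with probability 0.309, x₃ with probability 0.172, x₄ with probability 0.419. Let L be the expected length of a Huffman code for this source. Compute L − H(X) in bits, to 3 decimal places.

0.035 bits

Entropy H = −Σ p log₂ p ≈ 1.8184 bits.
Huffman merges: 1/10+43/250→34/125; 34/125+309/1000→581/1000; 419/1000+581/1000→1. L = 1853/1000 ≈ 1.8530.
L − H = 1.8530 − 1.8184 = 0.035 bits.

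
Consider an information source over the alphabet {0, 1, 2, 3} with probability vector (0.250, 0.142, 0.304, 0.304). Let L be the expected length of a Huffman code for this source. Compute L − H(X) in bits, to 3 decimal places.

0.056 bits

Entropy H = −Σ p log₂ p ≈ 1.9443 bits.
Huffman merges: 71/500+1/4→49/125; 38/125+38/125→76/125; 49/125+76/125→1. L = 2 ≈ 2.0000.
L − H = 2.0000 − 1.9443 = 0.056 bits.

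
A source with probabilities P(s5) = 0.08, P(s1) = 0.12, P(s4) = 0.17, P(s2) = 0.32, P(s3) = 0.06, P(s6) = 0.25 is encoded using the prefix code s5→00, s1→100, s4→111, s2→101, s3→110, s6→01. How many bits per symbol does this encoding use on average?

2.67 bits/symbol

L̄ = Σ pᵢ·ℓᵢ = 0.08·2 + 0.12·3 + 0.17·3 + 0.32·3 + 0.06·3 + 0.25·2 = 2.67 bits/symbol.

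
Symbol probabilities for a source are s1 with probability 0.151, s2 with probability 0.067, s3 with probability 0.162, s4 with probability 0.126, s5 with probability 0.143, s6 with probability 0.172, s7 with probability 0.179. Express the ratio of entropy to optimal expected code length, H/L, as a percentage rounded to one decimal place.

Entropy H = −Σ p log₂ p ≈ 2.7574 bits.
Huffman merges: 67/1000+63/500→193/1000; 143/1000+151/1000→147/500; 81/500+43/250→167/500; 179/1000+193/1000→93/250; 147/500+167/500→157/250; 93/250+157/250→1. L = 2821/1000 ≈ 2.8210.
Efficiency = H/L = 2.7574/2.8210 = 97.7%.

97.7%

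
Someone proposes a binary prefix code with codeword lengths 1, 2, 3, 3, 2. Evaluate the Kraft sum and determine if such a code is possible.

With common denominator 2^3 = 8: Σ 2^(−ℓᵢ) = 4/8 + 2/8 + 1/8 + 1/8 + 2/8 = 10/8 = 1.25.
Kraft's inequality requires Σ ≤ 1; here Σ = 1.25 > 1, so no such prefix code exists.

1.25; no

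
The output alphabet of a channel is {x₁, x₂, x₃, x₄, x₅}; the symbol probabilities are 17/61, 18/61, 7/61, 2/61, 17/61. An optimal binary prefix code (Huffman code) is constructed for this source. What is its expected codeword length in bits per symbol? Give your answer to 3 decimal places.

2.148 bits/symbol

Repeatedly combine the two least-probable nodes; the expected code length is the sum of the merged weights.
merge 2/61 + 7/61 → 9/61
merge 9/61 + 17/61 → 26/61
merge 17/61 + 18/61 → 35/61
merge 26/61 + 35/61 → 1
L = 9/61 + 26/61 + 35/61 + 1 = 131/61 ≈ 2.148 bits/symbol.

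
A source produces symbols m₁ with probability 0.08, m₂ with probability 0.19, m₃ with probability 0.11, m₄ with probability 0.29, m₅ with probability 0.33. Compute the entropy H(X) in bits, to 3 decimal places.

2.143 bits

H = −Σ pᵢ log₂ pᵢ.
−0.08·log₂(0.08) = 0.2915
−0.19·log₂(0.19) = 0.4552
−0.11·log₂(0.11) = 0.3503
−0.29·log₂(0.29) = 0.5179
−0.33·log₂(0.33) = 0.5278
Sum ≈ 2.1427 → 2.143 bits.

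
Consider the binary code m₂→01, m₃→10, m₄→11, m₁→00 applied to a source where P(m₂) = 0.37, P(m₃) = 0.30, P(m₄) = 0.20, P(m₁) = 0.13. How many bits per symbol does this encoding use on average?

2 bits/symbol

L̄ = Σ pᵢ·ℓᵢ = 0.37·2 + 0.30·2 + 0.20·2 + 0.13·2 = 2 bits/symbol.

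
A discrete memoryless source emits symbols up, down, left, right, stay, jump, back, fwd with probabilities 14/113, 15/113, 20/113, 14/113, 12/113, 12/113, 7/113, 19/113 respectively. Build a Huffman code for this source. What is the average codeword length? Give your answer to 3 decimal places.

Repeatedly combine the two least-probable nodes; the expected code length is the sum of the merged weights.
merge 7/113 + 12/113 → 19/113
merge 12/113 + 14/113 → 26/113
merge 14/113 + 15/113 → 29/113
merge 19/113 + 19/113 → 38/113
merge 20/113 + 26/113 → 46/113
merge 29/113 + 38/113 → 67/113
merge 46/113 + 67/113 → 1
L = 19/113 + 26/113 + 29/113 + 38/113 + 46/113 + 67/113 + 1 = 338/113 ≈ 2.991 bits/symbol.

2.991 bits/symbol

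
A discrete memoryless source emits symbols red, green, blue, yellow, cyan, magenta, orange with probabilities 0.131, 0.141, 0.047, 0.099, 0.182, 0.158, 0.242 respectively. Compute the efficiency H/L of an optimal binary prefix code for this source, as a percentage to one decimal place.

98.6%

Entropy H = −Σ p log₂ p ≈ 2.6836 bits.
Huffman merges: 47/1000+99/1000→73/500; 131/1000+141/1000→34/125; 73/500+79/500→38/125; 91/500+121/500→53/125; 34/125+38/125→72/125; 53/125+72/125→1. L = 1361/500 ≈ 2.7220.
Efficiency = H/L = 2.6836/2.7220 = 98.6%.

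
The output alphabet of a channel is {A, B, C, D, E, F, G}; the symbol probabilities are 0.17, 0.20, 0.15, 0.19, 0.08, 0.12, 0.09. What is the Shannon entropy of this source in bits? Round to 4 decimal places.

H = −Σ pᵢ log₂ pᵢ.
−0.17·log₂(0.17) = 0.4346
−0.20·log₂(0.20) = 0.4644
−0.15·log₂(0.15) = 0.4105
−0.19·log₂(0.19) = 0.4552
−0.08·log₂(0.08) = 0.2915
−0.12·log₂(0.12) = 0.3671
−0.09·log₂(0.09) = 0.3127
Sum ≈ 2.7360 → 2.7360 bits.

2.7360 bits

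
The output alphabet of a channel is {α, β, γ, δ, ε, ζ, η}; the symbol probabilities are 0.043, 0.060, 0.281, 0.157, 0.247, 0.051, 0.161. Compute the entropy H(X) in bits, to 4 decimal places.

2.5142 bits

H = −Σ pᵢ log₂ pᵢ.
−0.043·log₂(0.043) = 0.1952
−0.060·log₂(0.060) = 0.2435
−0.281·log₂(0.281) = 0.5146
−0.157·log₂(0.157) = 0.4194
−0.247·log₂(0.247) = 0.4983
−0.051·log₂(0.051) = 0.2190
−0.161·log₂(0.161) = 0.4242
Sum ≈ 2.5142 → 2.5142 bits.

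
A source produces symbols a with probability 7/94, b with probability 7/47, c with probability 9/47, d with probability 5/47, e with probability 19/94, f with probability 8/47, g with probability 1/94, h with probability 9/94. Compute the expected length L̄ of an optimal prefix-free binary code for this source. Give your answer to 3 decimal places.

2.872 bits/symbol

Repeatedly combine the two least-probable nodes; the expected code length is the sum of the merged weights.
merge 1/94 + 7/94 → 4/47
merge 4/47 + 9/94 → 17/94
merge 5/47 + 7/47 → 12/47
merge 8/47 + 17/94 → 33/94
merge 9/47 + 19/94 → 37/94
merge 12/47 + 33/94 → 57/94
merge 37/94 + 57/94 → 1
L = 4/47 + 17/94 + 12/47 + 33/94 + 37/94 + 57/94 + 1 = 135/47 ≈ 2.872 bits/symbol.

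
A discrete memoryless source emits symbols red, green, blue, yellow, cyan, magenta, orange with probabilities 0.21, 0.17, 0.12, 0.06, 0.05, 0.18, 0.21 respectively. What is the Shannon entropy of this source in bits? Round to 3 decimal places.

2.652 bits

H = −Σ pᵢ log₂ pᵢ.
−0.21·log₂(0.21) = 0.4728
−0.17·log₂(0.17) = 0.4346
−0.12·log₂(0.12) = 0.3671
−0.06·log₂(0.06) = 0.2435
−0.05·log₂(0.05) = 0.2161
−0.18·log₂(0.18) = 0.4453
−0.21·log₂(0.21) = 0.4728
Sum ≈ 2.6522 → 2.652 bits.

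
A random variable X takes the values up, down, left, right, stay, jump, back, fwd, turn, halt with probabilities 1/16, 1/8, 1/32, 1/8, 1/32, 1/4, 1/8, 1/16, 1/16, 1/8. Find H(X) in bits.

Each probability is a power of 1/2, so log₂(1/p) is an integer.
H = Σ p·log₂(1/p) = 1/16·4 + 1/8·3 + 1/32·5 + 1/8·3 + 1/32·5 + 1/4·2 + 1/8·3 + 1/16·4 + 1/16·4 + 1/8·3 = 3.0625 bits.

3.0625 bits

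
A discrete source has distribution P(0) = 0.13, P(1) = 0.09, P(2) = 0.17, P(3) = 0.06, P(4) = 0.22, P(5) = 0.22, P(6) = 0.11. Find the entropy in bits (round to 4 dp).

2.6849 bits

H = −Σ pᵢ log₂ pᵢ.
−0.13·log₂(0.13) = 0.3826
−0.09·log₂(0.09) = 0.3127
−0.17·log₂(0.17) = 0.4346
−0.06·log₂(0.06) = 0.2435
−0.22·log₂(0.22) = 0.4806
−0.22·log₂(0.22) = 0.4806
−0.11·log₂(0.11) = 0.3503
Sum ≈ 2.6849 → 2.6849 bits.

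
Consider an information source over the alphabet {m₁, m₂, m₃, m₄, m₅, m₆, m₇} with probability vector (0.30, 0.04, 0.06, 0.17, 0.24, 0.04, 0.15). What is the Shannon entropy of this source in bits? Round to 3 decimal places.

2.475 bits

H = −Σ pᵢ log₂ pᵢ.
−0.30·log₂(0.30) = 0.5211
−0.04·log₂(0.04) = 0.1858
−0.06·log₂(0.06) = 0.2435
−0.17·log₂(0.17) = 0.4346
−0.24·log₂(0.24) = 0.4941
−0.04·log₂(0.04) = 0.1858
−0.15·log₂(0.15) = 0.4105
Sum ≈ 2.4754 → 2.475 bits.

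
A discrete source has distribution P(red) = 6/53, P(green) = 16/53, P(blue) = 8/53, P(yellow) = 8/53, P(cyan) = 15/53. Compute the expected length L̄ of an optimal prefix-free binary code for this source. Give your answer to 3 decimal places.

Repeatedly combine the two least-probable nodes; the expected code length is the sum of the merged weights.
merge 6/53 + 8/53 → 14/53
merge 8/53 + 14/53 → 22/53
merge 15/53 + 16/53 → 31/53
merge 22/53 + 31/53 → 1
L = 14/53 + 22/53 + 31/53 + 1 = 120/53 ≈ 2.264 bits/symbol.

2.264 bits/symbol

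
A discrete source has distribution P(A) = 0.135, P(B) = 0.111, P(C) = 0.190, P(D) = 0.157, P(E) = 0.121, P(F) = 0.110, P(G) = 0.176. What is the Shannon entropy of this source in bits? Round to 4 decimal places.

H = −Σ pᵢ log₂ pᵢ.
−0.135·log₂(0.135) = 0.3900
−0.111·log₂(0.111) = 0.3520
−0.190·log₂(0.190) = 0.4552
−0.157·log₂(0.157) = 0.4194
−0.121·log₂(0.121) = 0.3687
−0.110·log₂(0.110) = 0.3503
−0.176·log₂(0.176) = 0.4411
Sum ≈ 2.7767 → 2.7767 bits.

2.7767 bits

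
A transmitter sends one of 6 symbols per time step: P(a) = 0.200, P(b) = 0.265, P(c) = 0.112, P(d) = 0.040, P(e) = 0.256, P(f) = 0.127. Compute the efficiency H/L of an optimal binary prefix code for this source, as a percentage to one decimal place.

98.4%

Entropy H = −Σ p log₂ p ≈ 2.3929 bits.
Huffman merges: 1/25+14/125→19/125; 127/1000+19/125→279/1000; 1/5+32/125→57/125; 53/200+279/1000→68/125; 57/125+68/125→1. L = 2431/1000 ≈ 2.4310.
Efficiency = H/L = 2.3929/2.4310 = 98.4%.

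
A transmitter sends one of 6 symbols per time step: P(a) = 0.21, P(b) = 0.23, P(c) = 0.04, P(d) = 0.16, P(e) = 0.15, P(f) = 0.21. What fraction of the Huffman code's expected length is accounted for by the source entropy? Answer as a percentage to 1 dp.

Entropy H = −Σ p log₂ p ≈ 2.4526 bits.
Huffman merges: 1/25+3/20→19/100; 4/25+19/100→7/20; 21/100+21/100→21/50; 23/100+7/20→29/50; 21/50+29/50→1. L = 127/50 ≈ 2.5400.
Efficiency = H/L = 2.4526/2.5400 = 96.6%.

96.6%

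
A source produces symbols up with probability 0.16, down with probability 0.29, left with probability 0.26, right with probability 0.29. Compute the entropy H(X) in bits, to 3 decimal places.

1.964 bits

H = −Σ pᵢ log₂ pᵢ.
−0.16·log₂(0.16) = 0.4230
−0.29·log₂(0.29) = 0.5179
−0.26·log₂(0.26) = 0.5053
−0.29·log₂(0.29) = 0.5179
Sum ≈ 1.9641 → 1.964 bits.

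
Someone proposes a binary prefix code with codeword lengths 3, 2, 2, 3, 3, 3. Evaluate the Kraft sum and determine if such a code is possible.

With common denominator 2^3 = 8: Σ 2^(−ℓᵢ) = 1/8 + 2/8 + 2/8 + 1/8 + 1/8 + 1/8 = 8/8 = 1.
Kraft's inequality requires Σ ≤ 1; here Σ = 1 ≤ 1, so such a prefix code exists.

1; yes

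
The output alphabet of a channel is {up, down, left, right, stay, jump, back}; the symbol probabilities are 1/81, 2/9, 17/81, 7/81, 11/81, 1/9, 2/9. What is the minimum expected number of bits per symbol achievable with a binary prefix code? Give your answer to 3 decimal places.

Repeatedly combine the two least-probable nodes; the expected code length is the sum of the merged weights.
merge 1/81 + 7/81 → 8/81
merge 8/81 + 1/9 → 17/81
merge 11/81 + 17/81 → 28/81
merge 17/81 + 2/9 → 35/81
merge 2/9 + 28/81 → 46/81
merge 35/81 + 46/81 → 1
L = 8/81 + 17/81 + 28/81 + 35/81 + 46/81 + 1 = 215/81 ≈ 2.654 bits/symbol.

2.654 bits/symbol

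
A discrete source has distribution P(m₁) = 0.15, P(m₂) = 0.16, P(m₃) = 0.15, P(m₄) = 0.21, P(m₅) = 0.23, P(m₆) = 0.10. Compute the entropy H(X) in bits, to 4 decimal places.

H = −Σ pᵢ log₂ pᵢ.
−0.15·log₂(0.15) = 0.4105
−0.16·log₂(0.16) = 0.4230
−0.15·log₂(0.15) = 0.4105
−0.21·log₂(0.21) = 0.4728
−0.23·log₂(0.23) = 0.4877
−0.10·log₂(0.10) = 0.3322
Sum ≈ 2.5368 → 2.5368 bits.

2.5368 bits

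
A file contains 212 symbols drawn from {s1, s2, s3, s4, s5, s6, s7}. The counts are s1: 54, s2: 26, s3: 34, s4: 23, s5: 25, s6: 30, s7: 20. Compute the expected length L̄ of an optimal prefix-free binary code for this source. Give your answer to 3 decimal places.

2.745 bits/symbol

Probabilities are the counts divided by 212.
Repeatedly combine the two least-probable nodes; the expected code length is the sum of the merged weights.
merge 5/53 + 23/212 → 43/212
merge 25/212 + 13/106 → 51/212
merge 15/106 + 17/106 → 16/53
merge 43/212 + 51/212 → 47/106
merge 27/106 + 16/53 → 59/106
merge 47/106 + 59/106 → 1
L = 43/212 + 51/212 + 16/53 + 47/106 + 59/106 + 1 = 291/106 ≈ 2.745 bits/symbol.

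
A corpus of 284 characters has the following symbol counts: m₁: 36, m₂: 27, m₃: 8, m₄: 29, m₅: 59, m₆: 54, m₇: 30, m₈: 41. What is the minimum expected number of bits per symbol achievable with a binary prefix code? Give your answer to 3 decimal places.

Probabilities are the counts divided by 284.
Repeatedly combine the two least-probable nodes; the expected code length is the sum of the merged weights.
merge 2/71 + 27/284 → 35/284
merge 29/284 + 15/142 → 59/284
merge 35/284 + 9/71 → 1/4
merge 41/284 + 27/142 → 95/284
merge 59/284 + 59/284 → 59/142
merge 1/4 + 95/284 → 83/142
merge 59/142 + 83/142 → 1
L = 35/284 + 59/284 + 1/4 + 95/284 + 59/142 + 83/142 + 1 = 207/71 ≈ 2.915 bits/symbol.

2.915 bits/symbol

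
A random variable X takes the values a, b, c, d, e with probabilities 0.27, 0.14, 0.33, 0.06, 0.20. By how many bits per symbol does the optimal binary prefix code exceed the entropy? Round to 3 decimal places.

Entropy H = −Σ p log₂ p ≈ 2.1429 bits.
Huffman merges: 3/50+7/50→1/5; 1/5+1/5→2/5; 27/100+33/100→3/5; 2/5+3/5→1. L = 11/5 ≈ 2.2000.
L − H = 2.2000 − 2.1429 = 0.057 bits.

0.057 bits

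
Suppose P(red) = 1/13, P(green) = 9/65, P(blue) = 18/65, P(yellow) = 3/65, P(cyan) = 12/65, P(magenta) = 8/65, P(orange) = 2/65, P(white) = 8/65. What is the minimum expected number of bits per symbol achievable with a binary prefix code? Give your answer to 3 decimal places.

Repeatedly combine the two least-probable nodes; the expected code length is the sum of the merged weights.
merge 2/65 + 3/65 → 1/13
merge 1/13 + 1/13 → 2/13
merge 8/65 + 8/65 → 16/65
merge 9/65 + 2/13 → 19/65
merge 12/65 + 16/65 → 28/65
merge 18/65 + 19/65 → 37/65
merge 28/65 + 37/65 → 1
L = 1/13 + 2/13 + 16/65 + 19/65 + 28/65 + 37/65 + 1 = 36/13 ≈ 2.769 bits/symbol.

2.769 bits/symbol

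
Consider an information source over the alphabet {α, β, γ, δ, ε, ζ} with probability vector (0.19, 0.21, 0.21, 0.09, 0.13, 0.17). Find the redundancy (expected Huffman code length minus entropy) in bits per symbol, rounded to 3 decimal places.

0.049 bits

Entropy H = −Σ p log₂ p ≈ 2.5308 bits.
Huffman merges: 9/100+13/100→11/50; 17/100+19/100→9/25; 21/100+21/100→21/50; 11/50+9/25→29/50; 21/50+29/50→1. L = 129/50 ≈ 2.5800.
L − H = 2.5800 − 2.5308 = 0.049 bits.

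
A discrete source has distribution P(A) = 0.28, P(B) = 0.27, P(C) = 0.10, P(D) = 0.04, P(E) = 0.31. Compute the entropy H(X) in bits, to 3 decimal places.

H = −Σ pᵢ log₂ pᵢ.
−0.28·log₂(0.28) = 0.5142
−0.27·log₂(0.27) = 0.5100
−0.10·log₂(0.10) = 0.3322
−0.04·log₂(0.04) = 0.1858
−0.31·log₂(0.31) = 0.5238
Sum ≈ 2.0660 → 2.066 bits.

2.066 bits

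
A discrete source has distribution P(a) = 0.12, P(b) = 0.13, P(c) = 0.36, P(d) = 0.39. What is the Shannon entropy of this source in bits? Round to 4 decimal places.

H = −Σ pᵢ log₂ pᵢ.
−0.12·log₂(0.12) = 0.3671
−0.13·log₂(0.13) = 0.3826
−0.36·log₂(0.36) = 0.5306
−0.39·log₂(0.39) = 0.5298
Sum ≈ 1.8101 → 1.8101 bits.

1.8101 bits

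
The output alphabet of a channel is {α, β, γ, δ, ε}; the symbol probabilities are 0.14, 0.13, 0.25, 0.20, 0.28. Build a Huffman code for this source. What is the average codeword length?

Repeatedly combine the two least-probable nodes; the expected code length is the sum of the merged weights.
merge 13/100 + 7/50 → 27/100
merge 1/5 + 1/4 → 9/20
merge 27/100 + 7/25 → 11/20
merge 9/20 + 11/20 → 1
L = 27/100 + 9/20 + 11/20 + 1 = 227/100 = 2.27 bits/symbol.

2.27 bits/symbol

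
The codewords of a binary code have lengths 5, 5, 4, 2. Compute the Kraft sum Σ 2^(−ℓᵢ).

0.375

With common denominator 2^5 = 32: Σ 2^(−ℓᵢ) = 1/32 + 1/32 + 2/32 + 8/32 = 12/32 = 0.375.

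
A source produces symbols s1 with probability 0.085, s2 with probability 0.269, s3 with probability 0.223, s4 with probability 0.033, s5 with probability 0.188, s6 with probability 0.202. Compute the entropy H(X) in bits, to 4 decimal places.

H = −Σ pᵢ log₂ pᵢ.
−0.085·log₂(0.085) = 0.3023
−0.269·log₂(0.269) = 0.5096
−0.223·log₂(0.223) = 0.4828
−0.033·log₂(0.033) = 0.1624
−0.188·log₂(0.188) = 0.4533
−0.202·log₂(0.202) = 0.4661
Sum ≈ 2.3765 → 2.3765 bits.

2.3765 bits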